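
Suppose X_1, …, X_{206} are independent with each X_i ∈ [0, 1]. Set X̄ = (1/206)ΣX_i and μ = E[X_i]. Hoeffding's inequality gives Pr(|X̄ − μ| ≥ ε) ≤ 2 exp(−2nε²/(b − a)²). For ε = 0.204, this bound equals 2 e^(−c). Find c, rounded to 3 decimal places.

17.146

c = 2nε²/(b − a)² = 2·206·0.204² / 1² = 17.1458.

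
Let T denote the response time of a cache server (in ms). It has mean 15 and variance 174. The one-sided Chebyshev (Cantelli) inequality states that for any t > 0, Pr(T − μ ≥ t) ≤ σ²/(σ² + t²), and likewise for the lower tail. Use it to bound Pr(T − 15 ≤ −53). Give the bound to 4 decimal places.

Here σ² = 174 and t = 53, so σ² + t² = 2983.
Cantelli's bound: 174/2983 = 0.0583.

0.0583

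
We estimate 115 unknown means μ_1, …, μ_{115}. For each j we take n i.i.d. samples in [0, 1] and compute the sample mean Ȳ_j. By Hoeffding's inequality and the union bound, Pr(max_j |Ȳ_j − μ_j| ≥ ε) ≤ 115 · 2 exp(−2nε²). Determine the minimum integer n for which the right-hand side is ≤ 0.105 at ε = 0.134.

Need 2·115·exp(−2nε²) ≤ 0.105, i.e. exp(−2nε²) ≤ 0.105/230.
So 2nε² ≥ ln(230/0.105) = 7.691874.
Hence n ≥ 7.691874/(2·0.134²) = 214.187.
The smallest integer n is 215.

215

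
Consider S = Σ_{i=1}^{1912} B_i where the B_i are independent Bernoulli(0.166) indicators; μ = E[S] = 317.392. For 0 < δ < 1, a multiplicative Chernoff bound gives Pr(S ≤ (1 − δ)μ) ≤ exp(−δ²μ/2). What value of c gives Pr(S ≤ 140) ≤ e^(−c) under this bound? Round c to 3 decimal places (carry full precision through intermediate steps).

49.573

Write 140 = (1 − δ)μ, so δ = 1 − 140/317.392 = 0.5589051…
Then the exponent is δ²μ/2 = (μ − 140)²/(2μ) = 49.572645.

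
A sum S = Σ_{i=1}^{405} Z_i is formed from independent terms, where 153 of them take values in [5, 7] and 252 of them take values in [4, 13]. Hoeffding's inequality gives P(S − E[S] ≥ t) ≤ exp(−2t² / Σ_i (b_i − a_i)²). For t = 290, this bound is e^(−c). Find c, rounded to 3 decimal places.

Σ(b_i − a_i)² = 153·2² + 252·9² = 21024.
c = 2t² / 21024 = 2·290² / 21024 = 8.0004.

8.000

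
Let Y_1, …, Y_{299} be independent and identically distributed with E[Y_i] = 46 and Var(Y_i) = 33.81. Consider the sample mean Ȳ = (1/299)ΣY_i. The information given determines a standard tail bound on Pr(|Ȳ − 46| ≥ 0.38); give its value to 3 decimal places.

0.783

With mean and variance of each term known, Chebyshev's inequality bounds the deviation of the sum (or sample mean).
Var(Ȳ) = Var(Y_i)/n = 33.81/299 = 0.11308.
Chebyshev: Pr(|Ȳ − 46| ≥ 0.38) ≤ Var(Ȳ)/(0.38)² = 33.81/(299·0.38²) = 0.7831.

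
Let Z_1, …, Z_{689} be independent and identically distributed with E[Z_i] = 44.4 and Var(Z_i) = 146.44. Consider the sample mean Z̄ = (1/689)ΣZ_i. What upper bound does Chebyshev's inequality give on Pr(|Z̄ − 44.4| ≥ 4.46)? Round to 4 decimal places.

Var(Z̄) = Var(Z_i)/n = 146.44/689 = 0.21254.
Chebyshev: Pr(|Z̄ − 44.4| ≥ 4.46) ≤ Var(Z̄)/(4.46)² = 146.44/(689·4.46²) = 0.0107.

0.0107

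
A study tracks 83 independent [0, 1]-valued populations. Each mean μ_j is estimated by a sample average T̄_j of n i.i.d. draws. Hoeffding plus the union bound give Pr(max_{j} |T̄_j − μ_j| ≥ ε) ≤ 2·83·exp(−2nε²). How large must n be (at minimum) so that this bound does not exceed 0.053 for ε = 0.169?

141

Need 2·83·exp(−2nε²) ≤ 0.053, i.e. exp(−2nε²) ≤ 0.053/166.
So 2nε² ≥ ln(166/0.053) = 8.049451.
Hence n ≥ 8.049451/(2·0.169²) = 140.917.
The smallest integer n is 141.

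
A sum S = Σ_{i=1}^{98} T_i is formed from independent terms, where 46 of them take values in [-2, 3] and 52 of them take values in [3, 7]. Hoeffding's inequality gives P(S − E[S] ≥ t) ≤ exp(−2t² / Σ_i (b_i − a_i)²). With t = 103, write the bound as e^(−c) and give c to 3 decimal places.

Σ(b_i − a_i)² = 46·5² + 52·4² = 1982.
c = 2t² / 1982 = 2·103² / 1982 = 10.7053.

10.705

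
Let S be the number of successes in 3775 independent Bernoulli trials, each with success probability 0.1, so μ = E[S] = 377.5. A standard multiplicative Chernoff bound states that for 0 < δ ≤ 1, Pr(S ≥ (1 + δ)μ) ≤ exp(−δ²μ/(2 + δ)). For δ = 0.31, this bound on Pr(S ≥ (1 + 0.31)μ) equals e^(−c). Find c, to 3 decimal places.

c = δ²μ/(2 + δ) = 0.31²·377.5/(2 + 0.31) = 15.7047.

15.705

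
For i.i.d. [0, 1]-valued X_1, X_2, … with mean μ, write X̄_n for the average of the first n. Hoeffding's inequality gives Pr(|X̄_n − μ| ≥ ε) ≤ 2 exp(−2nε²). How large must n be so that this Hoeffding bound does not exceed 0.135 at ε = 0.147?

63

Require 2·exp(−2nε²) ≤ 0.135, i.e. 2nε² ≥ ln(2/0.135) = 2.695628.
So n ≥ 2.695628 / (2·0.147²) = 62.373.
The smallest integer n is 63.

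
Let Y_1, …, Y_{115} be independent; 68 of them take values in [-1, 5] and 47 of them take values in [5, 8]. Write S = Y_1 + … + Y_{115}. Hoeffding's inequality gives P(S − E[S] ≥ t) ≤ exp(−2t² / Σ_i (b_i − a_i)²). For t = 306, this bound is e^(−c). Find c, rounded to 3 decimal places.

65.229

Σ(b_i − a_i)² = 68·6² + 47·3² = 2871.
c = 2t² / 2871 = 2·306² / 2871 = 65.2288.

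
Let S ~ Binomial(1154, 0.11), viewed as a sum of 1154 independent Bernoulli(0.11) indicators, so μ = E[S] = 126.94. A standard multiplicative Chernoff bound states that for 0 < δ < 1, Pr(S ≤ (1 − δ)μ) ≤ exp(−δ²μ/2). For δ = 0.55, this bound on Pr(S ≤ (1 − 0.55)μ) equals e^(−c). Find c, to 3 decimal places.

c = δ²μ/2 = 0.55²·126.94/2 = 19.1997.

19.200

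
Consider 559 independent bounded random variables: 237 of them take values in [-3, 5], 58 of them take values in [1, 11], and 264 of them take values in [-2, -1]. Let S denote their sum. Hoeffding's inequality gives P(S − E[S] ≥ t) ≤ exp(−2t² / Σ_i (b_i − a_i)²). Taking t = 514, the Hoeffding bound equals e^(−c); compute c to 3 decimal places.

Σ(b_i − a_i)² = 237·8² + 58·10² + 264·1² = 21232.
c = 2t² / 21232 = 2·514² / 21232 = 24.8866.

24.887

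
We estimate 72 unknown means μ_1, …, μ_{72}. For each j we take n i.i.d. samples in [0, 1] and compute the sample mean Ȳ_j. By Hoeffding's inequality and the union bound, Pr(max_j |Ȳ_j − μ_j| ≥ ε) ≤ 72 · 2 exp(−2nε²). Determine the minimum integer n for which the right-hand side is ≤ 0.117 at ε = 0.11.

295

Need 2·72·exp(−2nε²) ≤ 0.117, i.e. exp(−2nε²) ≤ 0.117/144.
So 2nε² ≥ ln(144/0.117) = 7.115395.
Hence n ≥ 7.115395/(2·0.11²) = 294.025.
The smallest integer n is 295.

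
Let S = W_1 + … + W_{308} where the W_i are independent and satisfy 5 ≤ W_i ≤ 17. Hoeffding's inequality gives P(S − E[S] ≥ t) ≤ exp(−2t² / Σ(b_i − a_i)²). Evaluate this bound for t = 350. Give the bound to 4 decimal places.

0.0040

Σ(b_i − a_i)² = 308·(12)² = 44352.
Exponent = 2·350²/44352 = 5.5240.
Bound = exp(−5.5240) = 0.00399.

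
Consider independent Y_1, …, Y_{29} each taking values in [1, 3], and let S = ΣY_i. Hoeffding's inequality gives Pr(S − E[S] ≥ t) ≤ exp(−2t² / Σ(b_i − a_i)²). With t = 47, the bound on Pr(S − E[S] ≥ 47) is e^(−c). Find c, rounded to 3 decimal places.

Σ(b_i − a_i)² = 29·(2)² = 116.
c = 2t²/116 = 2·47²/116 = 38.0862.

38.086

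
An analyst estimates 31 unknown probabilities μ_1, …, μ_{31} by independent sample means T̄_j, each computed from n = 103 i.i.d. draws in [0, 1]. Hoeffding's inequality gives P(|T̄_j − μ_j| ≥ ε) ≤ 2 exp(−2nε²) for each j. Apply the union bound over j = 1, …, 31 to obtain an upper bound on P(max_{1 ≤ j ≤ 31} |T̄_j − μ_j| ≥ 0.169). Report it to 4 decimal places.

0.1727

Per-experiment Hoeffding bound: 2·exp(−2·103·0.169²) = 2·exp(−5.88357) = 0.0055697.
Union bound over 31 events: 31·0.0055697 = 0.17266.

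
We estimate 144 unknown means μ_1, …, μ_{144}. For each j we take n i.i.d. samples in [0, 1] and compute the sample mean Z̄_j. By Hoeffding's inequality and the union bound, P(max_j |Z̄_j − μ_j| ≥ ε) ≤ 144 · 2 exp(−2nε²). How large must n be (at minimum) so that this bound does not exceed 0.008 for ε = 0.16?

Need 2·144·exp(−2nε²) ≤ 0.008, i.e. exp(−2nε²) ≤ 0.008/288.
So 2nε² ≥ ln(288/0.008) = 10.491274.
Hence n ≥ 10.491274/(2·0.16²) = 204.908.
The smallest integer n is 205.

205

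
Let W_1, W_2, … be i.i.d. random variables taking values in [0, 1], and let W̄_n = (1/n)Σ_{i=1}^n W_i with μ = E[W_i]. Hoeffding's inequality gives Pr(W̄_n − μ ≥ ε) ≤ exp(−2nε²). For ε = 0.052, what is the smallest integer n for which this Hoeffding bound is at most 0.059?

524

Require exp(−2nε²) ≤ 0.059, i.e. 2nε² ≥ ln(1/0.059) = 2.830218.
So n ≥ 2.830218 / (2·0.052²) = 523.339.
The smallest integer n is 524.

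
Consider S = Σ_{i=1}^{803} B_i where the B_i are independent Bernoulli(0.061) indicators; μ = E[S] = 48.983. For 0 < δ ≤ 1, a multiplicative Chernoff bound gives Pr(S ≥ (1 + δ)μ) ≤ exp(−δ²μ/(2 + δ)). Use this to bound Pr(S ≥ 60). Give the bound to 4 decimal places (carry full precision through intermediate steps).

Write 60 = (1 + δ)μ, so δ = 60/48.983 − 1 = 0.2249148…
Then the exponent is δ²μ/(2 + δ) = (60 − μ)² / (μ·(2 + δ)) = 1.113699.
Bound = exp(−1.113699) = 0.32834.

0.3283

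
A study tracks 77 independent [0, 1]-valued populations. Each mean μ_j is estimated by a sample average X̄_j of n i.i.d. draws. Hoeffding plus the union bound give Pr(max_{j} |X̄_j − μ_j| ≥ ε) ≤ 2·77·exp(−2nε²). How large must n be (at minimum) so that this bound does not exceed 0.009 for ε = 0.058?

1449

Need 2·77·exp(−2nε²) ≤ 0.009, i.e. exp(−2nε²) ≤ 0.009/154.
So 2nε² ≥ ln(154/0.009) = 9.747483.
Hence n ≥ 9.747483/(2·0.058²) = 1448.794.
The smallest integer n is 1449.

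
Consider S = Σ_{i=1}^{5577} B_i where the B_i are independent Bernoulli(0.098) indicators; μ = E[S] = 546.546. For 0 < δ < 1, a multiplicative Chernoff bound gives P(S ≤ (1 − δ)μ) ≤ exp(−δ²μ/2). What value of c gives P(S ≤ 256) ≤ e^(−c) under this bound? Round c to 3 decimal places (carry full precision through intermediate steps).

77.228

Write 256 = (1 − δ)μ, so δ = 1 − 256/546.546 = 0.5316039…
Then the exponent is δ²μ/2 = (μ − 256)²/(2μ) = 77.227697.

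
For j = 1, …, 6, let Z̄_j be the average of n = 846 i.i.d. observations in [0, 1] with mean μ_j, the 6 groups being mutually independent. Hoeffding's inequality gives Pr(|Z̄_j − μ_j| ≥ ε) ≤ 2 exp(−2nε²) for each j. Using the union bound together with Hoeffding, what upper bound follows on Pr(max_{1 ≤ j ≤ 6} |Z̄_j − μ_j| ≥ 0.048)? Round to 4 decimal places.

Per-experiment Hoeffding bound: 2·exp(−2·846·0.048²) = 2·exp(−3.89837) = 0.04055.
Union bound over 6 events: 6·0.04055 = 0.24330.

0.2433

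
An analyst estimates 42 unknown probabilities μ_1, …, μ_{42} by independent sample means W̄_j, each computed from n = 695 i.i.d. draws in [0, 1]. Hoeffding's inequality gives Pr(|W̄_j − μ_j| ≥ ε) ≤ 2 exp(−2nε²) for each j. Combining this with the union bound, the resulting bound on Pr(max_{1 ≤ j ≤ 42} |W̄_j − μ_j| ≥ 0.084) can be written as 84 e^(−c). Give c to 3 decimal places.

Union bound over the 42 events: Pr(max_{1 ≤ j ≤ 42} |W̄_j − μ_j| ≥ 0.084) ≤ 42·2·exp(−2nε²) = 84 exp(−2·695·0.084²).
So c = 2·695·0.084² = 9.8078.

9.808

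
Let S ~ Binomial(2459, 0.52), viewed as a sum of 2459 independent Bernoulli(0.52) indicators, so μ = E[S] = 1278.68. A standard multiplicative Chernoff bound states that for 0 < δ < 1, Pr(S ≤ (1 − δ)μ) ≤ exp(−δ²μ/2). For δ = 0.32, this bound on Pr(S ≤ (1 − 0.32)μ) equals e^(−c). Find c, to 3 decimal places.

c = δ²μ/2 = 0.32²·1278.68/2 = 65.4684.

65.468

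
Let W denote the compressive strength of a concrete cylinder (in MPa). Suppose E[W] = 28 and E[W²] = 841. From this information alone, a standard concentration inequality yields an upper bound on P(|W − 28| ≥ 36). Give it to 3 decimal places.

The first two moments determine the variance, so Chebyshev's inequality is the sharpest standard bound available.
Var(W) = E[W²] − (E[W])² = 841 − 784 = 57.
Chebyshev's inequality: P(|W − μ| ≥ t) ≤ Var(W)/t² = 57/1296 = 0.0440.

0.044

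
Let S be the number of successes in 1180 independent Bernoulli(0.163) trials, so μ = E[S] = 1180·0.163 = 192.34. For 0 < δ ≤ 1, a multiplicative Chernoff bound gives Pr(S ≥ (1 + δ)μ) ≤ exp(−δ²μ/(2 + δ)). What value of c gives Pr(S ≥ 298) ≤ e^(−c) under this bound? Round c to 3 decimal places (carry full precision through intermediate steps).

Write 298 = (1 + δ)μ, so δ = 298/192.34 − 1 = 0.5493397…
Then the exponent is δ²μ/(2 + δ) = (298 − μ)² / (μ·(2 + δ)) = 22.767948.

22.768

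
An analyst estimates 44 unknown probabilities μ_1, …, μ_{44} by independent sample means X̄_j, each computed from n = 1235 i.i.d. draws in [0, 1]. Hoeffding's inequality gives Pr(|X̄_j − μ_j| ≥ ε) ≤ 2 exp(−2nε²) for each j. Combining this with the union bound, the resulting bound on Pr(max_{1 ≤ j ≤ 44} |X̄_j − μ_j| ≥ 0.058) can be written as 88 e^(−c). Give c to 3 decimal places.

Union bound over the 44 events: Pr(max_{1 ≤ j ≤ 44} |X̄_j − μ_j| ≥ 0.058) ≤ 44·2·exp(−2nε²) = 88 exp(−2·1235·0.058²).
So c = 2·1235·0.058² = 8.3091.

8.309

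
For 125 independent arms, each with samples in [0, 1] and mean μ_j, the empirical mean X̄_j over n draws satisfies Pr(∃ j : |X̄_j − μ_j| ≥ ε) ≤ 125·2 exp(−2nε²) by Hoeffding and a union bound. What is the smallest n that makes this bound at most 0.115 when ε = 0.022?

Need 2·125·exp(−2nε²) ≤ 0.115, i.e. exp(−2nε²) ≤ 0.115/250.
So 2nε² ≥ ln(250/0.115) = 7.684284.
Hence n ≥ 7.684284/(2·0.022²) = 7938.310.
The smallest integer n is 7939.

7939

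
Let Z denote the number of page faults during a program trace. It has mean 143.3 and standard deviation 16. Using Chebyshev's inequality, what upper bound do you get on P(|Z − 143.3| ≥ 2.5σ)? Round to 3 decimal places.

0.160

Chebyshev: P(|Z − μ| ≥ t) ≤ Var(Z)/t².
Var(Z) = σ² = 16² = 256.
t = 2.5·16 = 40.
Bound = 256 / 1600 = 0.1600.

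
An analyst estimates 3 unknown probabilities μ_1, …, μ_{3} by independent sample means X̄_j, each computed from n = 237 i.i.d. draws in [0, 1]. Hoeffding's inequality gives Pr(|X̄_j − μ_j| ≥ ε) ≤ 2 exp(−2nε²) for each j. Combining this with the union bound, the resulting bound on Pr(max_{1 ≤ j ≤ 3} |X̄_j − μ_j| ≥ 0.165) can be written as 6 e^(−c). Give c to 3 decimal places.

Union bound over the 3 events: Pr(max_{1 ≤ j ≤ 3} |X̄_j − μ_j| ≥ 0.165) ≤ 3·2·exp(−2nε²) = 6 exp(−2·237·0.165²).
So c = 2·237·0.165² = 12.9047.

12.905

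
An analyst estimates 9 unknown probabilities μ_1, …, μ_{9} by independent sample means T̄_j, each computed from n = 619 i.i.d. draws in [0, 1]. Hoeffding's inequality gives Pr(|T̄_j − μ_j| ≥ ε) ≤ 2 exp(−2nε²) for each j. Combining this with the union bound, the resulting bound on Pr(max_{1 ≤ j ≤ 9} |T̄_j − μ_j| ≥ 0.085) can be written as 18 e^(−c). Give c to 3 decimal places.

Union bound over the 9 events: Pr(max_{1 ≤ j ≤ 9} |T̄_j − μ_j| ≥ 0.085) ≤ 9·2·exp(−2nε²) = 18 exp(−2·619·0.085²).
So c = 2·619·0.085² = 8.9445.

8.945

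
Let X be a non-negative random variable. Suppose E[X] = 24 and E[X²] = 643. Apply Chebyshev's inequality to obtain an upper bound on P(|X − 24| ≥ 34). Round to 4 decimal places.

0.0580

Var(X) = E[X²] − (E[X])² = 643 − 576 = 67.
Chebyshev's inequality: P(|X − μ| ≥ t) ≤ Var(X)/t² = 67/1156 = 0.0580.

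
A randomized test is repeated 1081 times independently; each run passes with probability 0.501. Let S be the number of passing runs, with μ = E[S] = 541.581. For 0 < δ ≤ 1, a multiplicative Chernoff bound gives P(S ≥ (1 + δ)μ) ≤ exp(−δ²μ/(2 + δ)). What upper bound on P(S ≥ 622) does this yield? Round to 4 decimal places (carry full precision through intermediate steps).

0.0039

Write 622 = (1 + δ)μ, so δ = 622/541.581 − 1 = 0.1484893…
Then the exponent is δ²μ/(2 + δ) = (622 − μ)² / (μ·(2 + δ)) = 5.558028.
Bound = exp(−5.558028) = 0.00386.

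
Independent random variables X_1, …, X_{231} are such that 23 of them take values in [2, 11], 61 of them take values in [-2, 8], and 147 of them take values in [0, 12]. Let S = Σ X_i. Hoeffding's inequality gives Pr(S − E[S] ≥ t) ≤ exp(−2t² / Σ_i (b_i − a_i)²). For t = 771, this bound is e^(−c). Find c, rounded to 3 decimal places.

40.812

Σ(b_i − a_i)² = 23·9² + 61·10² + 147·12² = 29131.
c = 2t² / 29131 = 2·771² / 29131 = 40.8116.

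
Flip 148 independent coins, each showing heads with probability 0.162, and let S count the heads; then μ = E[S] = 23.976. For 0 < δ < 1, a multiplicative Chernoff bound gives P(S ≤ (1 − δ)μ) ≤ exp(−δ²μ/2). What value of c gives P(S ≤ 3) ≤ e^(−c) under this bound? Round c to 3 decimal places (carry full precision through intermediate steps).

9.176

Write 3 = (1 − δ)μ, so δ = 1 − 3/23.976 = 0.8748749…
Then the exponent is δ²μ/2 = (μ − 3)²/(2μ) = 9.175688.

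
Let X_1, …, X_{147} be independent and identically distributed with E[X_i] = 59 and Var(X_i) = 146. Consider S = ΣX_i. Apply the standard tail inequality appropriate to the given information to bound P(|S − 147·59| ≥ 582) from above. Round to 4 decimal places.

0.0634

With mean and variance of each term known, Chebyshev's inequality bounds the deviation of the sum (or sample mean).
Var(S) = n·Var(X_i) = 147·146 = 21462.
Chebyshev: P(|S − 147·59| ≥ 582) ≤ Var(S)/582² = 21462/338724 = 0.0634.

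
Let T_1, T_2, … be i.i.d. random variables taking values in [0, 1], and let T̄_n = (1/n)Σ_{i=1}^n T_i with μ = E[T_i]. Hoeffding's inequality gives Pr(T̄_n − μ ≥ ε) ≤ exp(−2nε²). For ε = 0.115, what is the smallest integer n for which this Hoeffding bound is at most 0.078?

Require exp(−2nε²) ≤ 0.078, i.e. 2nε² ≥ ln(1/0.078) = 2.551046.
So n ≥ 2.551046 / (2·0.115²) = 96.448.
The smallest integer n is 97.

97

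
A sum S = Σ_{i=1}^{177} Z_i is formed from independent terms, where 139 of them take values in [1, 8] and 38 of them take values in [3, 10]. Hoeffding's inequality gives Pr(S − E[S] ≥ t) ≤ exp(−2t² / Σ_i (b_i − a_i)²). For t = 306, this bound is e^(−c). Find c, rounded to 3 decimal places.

21.593

Σ(b_i − a_i)² = 139·7² + 38·7² = 8673.
c = 2t² / 8673 = 2·306² / 8673 = 21.5925.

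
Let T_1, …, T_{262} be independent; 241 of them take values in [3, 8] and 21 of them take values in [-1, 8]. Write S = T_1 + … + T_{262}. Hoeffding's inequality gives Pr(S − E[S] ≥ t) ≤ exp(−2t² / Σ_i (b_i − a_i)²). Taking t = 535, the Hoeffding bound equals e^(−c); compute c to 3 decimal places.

Σ(b_i − a_i)² = 241·5² + 21·9² = 7726.
c = 2t² / 7726 = 2·535² / 7726 = 74.0940.

74.094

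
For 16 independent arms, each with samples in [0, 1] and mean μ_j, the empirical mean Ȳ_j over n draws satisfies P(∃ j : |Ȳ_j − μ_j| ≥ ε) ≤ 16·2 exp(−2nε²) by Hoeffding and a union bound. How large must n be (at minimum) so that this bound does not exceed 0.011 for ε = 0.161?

154

Need 2·16·exp(−2nε²) ≤ 0.011, i.e. exp(−2nε²) ≤ 0.011/32.
So 2nε² ≥ ln(32/0.011) = 7.975596.
Hence n ≥ 7.975596/(2·0.161²) = 153.844.
The smallest integer n is 154.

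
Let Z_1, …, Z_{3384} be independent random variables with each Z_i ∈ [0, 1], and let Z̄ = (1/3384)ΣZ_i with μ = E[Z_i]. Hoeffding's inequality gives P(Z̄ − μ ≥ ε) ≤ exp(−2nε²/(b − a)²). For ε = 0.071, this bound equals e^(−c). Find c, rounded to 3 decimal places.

c = 2nε²/(b − a)² = 2·3384·0.071² / 1² = 34.1175.

34.117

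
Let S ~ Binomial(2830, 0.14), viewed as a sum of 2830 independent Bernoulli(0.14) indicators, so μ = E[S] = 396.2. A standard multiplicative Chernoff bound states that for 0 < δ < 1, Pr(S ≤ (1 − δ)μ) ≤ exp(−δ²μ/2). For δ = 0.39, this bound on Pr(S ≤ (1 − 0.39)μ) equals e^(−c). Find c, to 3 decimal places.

30.131

c = δ²μ/2 = 0.39²·396.2/2 = 30.1310.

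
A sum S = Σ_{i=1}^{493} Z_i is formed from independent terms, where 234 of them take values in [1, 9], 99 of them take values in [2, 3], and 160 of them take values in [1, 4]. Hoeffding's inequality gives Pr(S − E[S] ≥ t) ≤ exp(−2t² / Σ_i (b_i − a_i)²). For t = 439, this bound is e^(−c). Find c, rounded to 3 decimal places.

Σ(b_i − a_i)² = 234·8² + 99·1² + 160·3² = 16515.
c = 2t² / 16515 = 2·439² / 16515 = 23.3389.

23.339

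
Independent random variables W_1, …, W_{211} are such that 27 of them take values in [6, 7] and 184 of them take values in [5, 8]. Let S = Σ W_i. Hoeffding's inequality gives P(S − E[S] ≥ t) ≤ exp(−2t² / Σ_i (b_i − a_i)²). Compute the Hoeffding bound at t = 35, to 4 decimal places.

Σ(b_i − a_i)² = 27·1² + 184·3² = 1683.
Exponent = 2·35² / 1683 = 1.45573.
Bound = exp(−1.45573) = 0.23323.

0.2332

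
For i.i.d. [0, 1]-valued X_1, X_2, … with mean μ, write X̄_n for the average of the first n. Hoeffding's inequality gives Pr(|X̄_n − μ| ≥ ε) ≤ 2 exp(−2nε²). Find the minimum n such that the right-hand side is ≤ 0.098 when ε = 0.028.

Require 2·exp(−2nε²) ≤ 0.098, i.e. 2nε² ≥ ln(2/0.098) = 3.015935.
So n ≥ 3.015935 / (2·0.028²) = 1923.428.
The smallest integer n is 1924.

1924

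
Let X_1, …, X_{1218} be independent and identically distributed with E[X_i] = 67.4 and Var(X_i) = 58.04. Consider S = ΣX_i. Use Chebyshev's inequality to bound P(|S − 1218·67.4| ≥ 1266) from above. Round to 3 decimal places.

Var(S) = n·Var(X_i) = 1218·58.04 = 70692.72.
Chebyshev: P(|S − 1218·67.4| ≥ 1266) ≤ Var(S)/1266² = 70692.72/1602756 = 0.0441.

0.044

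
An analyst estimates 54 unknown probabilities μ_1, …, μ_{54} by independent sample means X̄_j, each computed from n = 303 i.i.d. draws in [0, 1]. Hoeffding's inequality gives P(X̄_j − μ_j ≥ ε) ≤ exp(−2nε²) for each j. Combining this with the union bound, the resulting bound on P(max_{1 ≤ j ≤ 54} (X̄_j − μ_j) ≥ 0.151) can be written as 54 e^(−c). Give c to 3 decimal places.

Union bound over the 54 events: P(max_{1 ≤ j ≤ 54} (X̄_j − μ_j) ≥ 0.151) ≤ 54·exp(−2nε²) = 54 exp(−2·303·0.151²).
So c = 2·303·0.151² = 13.8174.

13.817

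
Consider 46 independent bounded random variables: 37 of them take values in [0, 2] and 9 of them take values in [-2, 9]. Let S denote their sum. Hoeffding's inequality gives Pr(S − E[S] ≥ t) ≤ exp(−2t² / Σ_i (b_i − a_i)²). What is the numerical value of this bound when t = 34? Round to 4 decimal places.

0.1543

Σ(b_i − a_i)² = 37·2² + 9·11² = 1237.
Exponent = 2·34² / 1237 = 1.86904.
Bound = exp(−1.86904) = 0.15427.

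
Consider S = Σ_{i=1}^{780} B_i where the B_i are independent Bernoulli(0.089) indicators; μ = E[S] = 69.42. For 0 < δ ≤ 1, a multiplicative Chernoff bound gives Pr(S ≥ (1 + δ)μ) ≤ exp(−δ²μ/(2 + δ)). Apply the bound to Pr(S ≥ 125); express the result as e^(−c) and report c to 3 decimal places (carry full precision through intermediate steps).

Write 125 = (1 + δ)μ, so δ = 125/69.42 − 1 = 0.8006338…
Then the exponent is δ²μ/(2 + δ) = (125 − μ)² / (μ·(2 + δ)) = 15.888985.

15.889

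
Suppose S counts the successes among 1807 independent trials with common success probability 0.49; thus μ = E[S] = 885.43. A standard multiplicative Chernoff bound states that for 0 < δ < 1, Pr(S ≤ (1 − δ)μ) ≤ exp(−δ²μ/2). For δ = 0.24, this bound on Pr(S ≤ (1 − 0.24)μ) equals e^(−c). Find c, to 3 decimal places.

25.500

c = δ²μ/2 = 0.24²·885.43/2 = 25.5004.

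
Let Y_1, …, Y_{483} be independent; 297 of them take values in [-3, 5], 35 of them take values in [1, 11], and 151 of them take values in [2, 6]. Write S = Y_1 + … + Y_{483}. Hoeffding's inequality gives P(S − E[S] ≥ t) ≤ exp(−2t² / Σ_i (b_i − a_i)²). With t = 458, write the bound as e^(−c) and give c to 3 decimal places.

16.832

Σ(b_i − a_i)² = 297·8² + 35·10² + 151·4² = 24924.
c = 2t² / 24924 = 2·458² / 24924 = 16.8323.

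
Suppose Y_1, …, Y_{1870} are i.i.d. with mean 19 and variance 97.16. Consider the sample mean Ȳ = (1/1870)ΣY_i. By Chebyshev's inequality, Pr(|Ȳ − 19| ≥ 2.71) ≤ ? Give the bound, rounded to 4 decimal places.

0.0071

Var(Ȳ) = Var(Y_i)/n = 97.16/1870 = 0.051957.
Chebyshev: Pr(|Ȳ − 19| ≥ 2.71) ≤ Var(Ȳ)/(2.71)² = 97.16/(1870·2.71²) = 0.0071.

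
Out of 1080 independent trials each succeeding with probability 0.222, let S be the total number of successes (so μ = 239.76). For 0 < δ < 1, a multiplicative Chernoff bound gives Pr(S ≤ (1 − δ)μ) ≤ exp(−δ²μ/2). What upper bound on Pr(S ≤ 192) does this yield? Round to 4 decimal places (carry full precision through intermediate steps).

0.0086

Write 192 = (1 − δ)μ, so δ = 1 − 192/239.76 = 0.1991992…
Then the exponent is δ²μ/2 = (μ − 192)²/(2μ) = 4.756877.
Bound = exp(−4.756877) = 0.00859.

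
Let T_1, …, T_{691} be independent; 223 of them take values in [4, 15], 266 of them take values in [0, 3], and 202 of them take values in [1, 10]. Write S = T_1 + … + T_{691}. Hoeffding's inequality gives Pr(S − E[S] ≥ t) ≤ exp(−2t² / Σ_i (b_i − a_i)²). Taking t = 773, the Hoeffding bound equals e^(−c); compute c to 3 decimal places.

26.128

Σ(b_i − a_i)² = 223·11² + 266·3² + 202·9² = 45739.
c = 2t² / 45739 = 2·773² / 45739 = 26.1278.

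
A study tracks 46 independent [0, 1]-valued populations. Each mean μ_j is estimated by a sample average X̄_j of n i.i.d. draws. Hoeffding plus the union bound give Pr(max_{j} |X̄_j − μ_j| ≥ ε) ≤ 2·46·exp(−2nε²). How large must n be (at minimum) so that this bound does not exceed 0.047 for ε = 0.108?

Need 2·46·exp(−2nε²) ≤ 0.047, i.e. exp(−2nε²) ≤ 0.047/92.
So 2nε² ≥ ln(92/0.047) = 7.579396.
Hence n ≥ 7.579396/(2·0.108²) = 324.906.
The smallest integer n is 325.

325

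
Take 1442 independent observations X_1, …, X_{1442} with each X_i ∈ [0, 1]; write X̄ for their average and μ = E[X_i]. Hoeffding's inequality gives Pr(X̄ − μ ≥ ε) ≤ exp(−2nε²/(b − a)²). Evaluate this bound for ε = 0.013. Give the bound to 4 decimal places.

0.6142

Exponent: 2nε²/(b − a)² = 2·1442·0.013² / 1² = 0.48740.
Bound = exp(−0.48740) = 0.61422.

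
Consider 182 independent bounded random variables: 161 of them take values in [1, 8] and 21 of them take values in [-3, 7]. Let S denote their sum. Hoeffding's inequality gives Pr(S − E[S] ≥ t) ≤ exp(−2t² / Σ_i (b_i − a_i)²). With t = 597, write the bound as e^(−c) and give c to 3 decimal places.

71.360

Σ(b_i − a_i)² = 161·7² + 21·10² = 9989.
c = 2t² / 9989 = 2·597² / 9989 = 71.3603.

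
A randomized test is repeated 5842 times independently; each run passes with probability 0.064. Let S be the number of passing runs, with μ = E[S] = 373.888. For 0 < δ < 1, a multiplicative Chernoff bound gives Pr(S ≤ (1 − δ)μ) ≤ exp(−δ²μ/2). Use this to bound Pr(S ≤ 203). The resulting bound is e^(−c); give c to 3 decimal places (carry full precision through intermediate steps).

39.053

Write 203 = (1 − δ)μ, so δ = 1 − 203/373.888 = 0.4570567…
Then the exponent is δ²μ/2 = (μ − 203)²/(2μ) = 39.052749.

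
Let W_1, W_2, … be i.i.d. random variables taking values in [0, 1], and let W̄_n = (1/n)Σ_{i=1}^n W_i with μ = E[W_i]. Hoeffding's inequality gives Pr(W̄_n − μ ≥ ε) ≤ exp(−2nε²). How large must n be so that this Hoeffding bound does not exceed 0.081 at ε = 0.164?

Require exp(−2nε²) ≤ 0.081, i.e. 2nε² ≥ ln(1/0.081) = 2.513306.
So n ≥ 2.513306 / (2·0.164²) = 46.723.
The smallest integer n is 47.

47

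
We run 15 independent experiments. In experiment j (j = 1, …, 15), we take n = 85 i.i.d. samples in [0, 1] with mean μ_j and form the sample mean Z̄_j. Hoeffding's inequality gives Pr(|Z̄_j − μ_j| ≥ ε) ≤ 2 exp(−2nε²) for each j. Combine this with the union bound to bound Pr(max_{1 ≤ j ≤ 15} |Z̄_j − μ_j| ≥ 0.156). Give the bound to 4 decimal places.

Per-experiment Hoeffding bound: 2·exp(−2·85·0.156²) = 2·exp(−4.13712) = 0.031938.
Union bound over 15 events: 15·0.031938 = 0.47906.

0.4791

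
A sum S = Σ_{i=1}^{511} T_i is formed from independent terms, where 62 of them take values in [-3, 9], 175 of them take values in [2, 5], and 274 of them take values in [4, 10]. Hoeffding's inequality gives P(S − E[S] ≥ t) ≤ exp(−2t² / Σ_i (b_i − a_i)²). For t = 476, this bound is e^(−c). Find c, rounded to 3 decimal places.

Σ(b_i − a_i)² = 62·12² + 175·3² + 274·6² = 20367.
c = 2t² / 20367 = 2·476² / 20367 = 22.2493.

22.249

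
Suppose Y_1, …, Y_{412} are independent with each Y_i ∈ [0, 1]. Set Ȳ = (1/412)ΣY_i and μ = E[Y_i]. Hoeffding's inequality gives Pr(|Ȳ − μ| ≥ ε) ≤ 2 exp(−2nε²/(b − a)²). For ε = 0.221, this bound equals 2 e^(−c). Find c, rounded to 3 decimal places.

40.245

c = 2nε²/(b − a)² = 2·412·0.221² / 1² = 40.2450.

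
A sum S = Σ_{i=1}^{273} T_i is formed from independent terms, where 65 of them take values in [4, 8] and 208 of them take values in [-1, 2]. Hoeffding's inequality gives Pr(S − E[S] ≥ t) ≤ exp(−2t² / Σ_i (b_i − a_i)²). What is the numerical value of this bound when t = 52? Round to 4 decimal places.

Σ(b_i − a_i)² = 65·4² + 208·3² = 2912.
Exponent = 2·52² / 2912 = 1.85714.
Bound = exp(−1.85714) = 0.15612.

0.1561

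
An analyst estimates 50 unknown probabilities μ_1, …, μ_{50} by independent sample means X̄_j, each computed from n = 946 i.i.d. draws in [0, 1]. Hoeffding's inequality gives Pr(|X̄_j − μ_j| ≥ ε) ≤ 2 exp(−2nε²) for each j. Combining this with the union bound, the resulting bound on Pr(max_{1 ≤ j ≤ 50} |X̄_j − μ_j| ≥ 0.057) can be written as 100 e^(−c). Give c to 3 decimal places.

6.147

Union bound over the 50 events: Pr(max_{1 ≤ j ≤ 50} |X̄_j − μ_j| ≥ 0.057) ≤ 50·2·exp(−2nε²) = 100 exp(−2·946·0.057²).
So c = 2·946·0.057² = 6.1471.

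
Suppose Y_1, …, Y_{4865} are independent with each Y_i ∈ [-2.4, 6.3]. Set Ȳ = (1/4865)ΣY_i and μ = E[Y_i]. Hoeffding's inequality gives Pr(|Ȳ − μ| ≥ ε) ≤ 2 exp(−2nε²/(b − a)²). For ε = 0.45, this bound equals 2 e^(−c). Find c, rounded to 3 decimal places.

26.032

c = 2nε²/(b − a)² = 2·4865·0.45² / 8.7² = 26.0315.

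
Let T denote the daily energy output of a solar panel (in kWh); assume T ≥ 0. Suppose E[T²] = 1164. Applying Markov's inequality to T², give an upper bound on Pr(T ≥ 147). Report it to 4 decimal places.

Since T ≥ 0, the event {T ≥ 147} is the same as {T² ≥ 21609}.
Markov's inequality applied to T² gives Pr(T² ≥ 21609) ≤ E[T²]/21609 = 1164/21609 = 0.0539.

0.0539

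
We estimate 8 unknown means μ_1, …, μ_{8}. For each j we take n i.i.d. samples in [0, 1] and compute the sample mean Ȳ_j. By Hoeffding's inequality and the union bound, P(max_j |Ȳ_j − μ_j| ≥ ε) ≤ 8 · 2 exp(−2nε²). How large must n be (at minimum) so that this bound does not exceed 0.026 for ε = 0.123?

213

Need 2·8·exp(−2nε²) ≤ 0.026, i.e. exp(−2nε²) ≤ 0.026/16.
So 2nε² ≥ ln(16/0.026) = 6.422247.
Hence n ≥ 6.422247/(2·0.123²) = 212.250.
The smallest integer n is 213.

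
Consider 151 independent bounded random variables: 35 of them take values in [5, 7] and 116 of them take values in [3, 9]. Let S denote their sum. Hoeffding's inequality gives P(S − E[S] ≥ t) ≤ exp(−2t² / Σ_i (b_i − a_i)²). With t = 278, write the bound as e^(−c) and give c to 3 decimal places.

35.813

Σ(b_i − a_i)² = 35·2² + 116·6² = 4316.
c = 2t² / 4316 = 2·278² / 4316 = 35.8128.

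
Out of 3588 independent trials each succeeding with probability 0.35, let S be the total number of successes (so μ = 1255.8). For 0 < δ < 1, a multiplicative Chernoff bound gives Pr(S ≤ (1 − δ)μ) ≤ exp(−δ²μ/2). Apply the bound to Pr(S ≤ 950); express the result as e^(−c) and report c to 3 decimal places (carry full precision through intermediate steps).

Write 950 = (1 − δ)μ, so δ = 1 − 950/1255.8 = 0.2435101…
Then the exponent is δ²μ/2 = (μ − 950)²/(2μ) = 37.232696.

37.233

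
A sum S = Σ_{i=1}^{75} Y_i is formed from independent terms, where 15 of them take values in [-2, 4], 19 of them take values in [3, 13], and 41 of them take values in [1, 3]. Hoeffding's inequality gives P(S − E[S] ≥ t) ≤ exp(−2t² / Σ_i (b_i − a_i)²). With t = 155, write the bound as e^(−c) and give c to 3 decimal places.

Σ(b_i − a_i)² = 15·6² + 19·10² + 41·2² = 2604.
c = 2t² / 2604 = 2·155² / 2604 = 18.4524.

18.452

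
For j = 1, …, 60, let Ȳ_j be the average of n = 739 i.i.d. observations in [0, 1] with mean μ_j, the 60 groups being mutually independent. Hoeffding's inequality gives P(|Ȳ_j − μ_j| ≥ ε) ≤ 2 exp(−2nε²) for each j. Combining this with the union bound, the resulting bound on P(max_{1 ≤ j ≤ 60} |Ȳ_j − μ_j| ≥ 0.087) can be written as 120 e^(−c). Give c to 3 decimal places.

11.187

Union bound over the 60 events: P(max_{1 ≤ j ≤ 60} |Ȳ_j − μ_j| ≥ 0.087) ≤ 60·2·exp(−2nε²) = 120 exp(−2·739·0.087²).
So c = 2·739·0.087² = 11.1870.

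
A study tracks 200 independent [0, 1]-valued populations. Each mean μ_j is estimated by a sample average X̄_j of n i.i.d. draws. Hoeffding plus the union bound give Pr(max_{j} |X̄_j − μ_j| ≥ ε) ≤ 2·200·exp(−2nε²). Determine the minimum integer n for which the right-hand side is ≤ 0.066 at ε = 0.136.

Need 2·200·exp(−2nε²) ≤ 0.066, i.e. exp(−2nε²) ≤ 0.066/400.
So 2nε² ≥ ln(400/0.066) = 8.709565.
Hence n ≥ 8.709565/(2·0.136²) = 235.445.
The smallest integer n is 236.

236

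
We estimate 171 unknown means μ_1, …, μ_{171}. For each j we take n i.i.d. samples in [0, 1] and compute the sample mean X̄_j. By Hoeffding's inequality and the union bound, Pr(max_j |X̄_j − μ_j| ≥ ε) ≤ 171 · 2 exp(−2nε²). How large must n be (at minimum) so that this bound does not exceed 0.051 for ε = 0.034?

3811

Need 2·171·exp(−2nε²) ≤ 0.051, i.e. exp(−2nε²) ≤ 0.051/342.
So 2nε² ≥ ln(342/0.051) = 8.810740.
Hence n ≥ 8.810740/(2·0.034²) = 3810.874.
The smallest integer n is 3811.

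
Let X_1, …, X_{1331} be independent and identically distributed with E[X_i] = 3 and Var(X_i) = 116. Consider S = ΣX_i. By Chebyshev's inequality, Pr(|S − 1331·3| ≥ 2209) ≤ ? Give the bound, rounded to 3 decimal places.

0.032

Var(S) = n·Var(X_i) = 1331·116 = 154396.
Chebyshev: Pr(|S − 1331·3| ≥ 2209) ≤ Var(S)/2209² = 154396/4879681 = 0.0316.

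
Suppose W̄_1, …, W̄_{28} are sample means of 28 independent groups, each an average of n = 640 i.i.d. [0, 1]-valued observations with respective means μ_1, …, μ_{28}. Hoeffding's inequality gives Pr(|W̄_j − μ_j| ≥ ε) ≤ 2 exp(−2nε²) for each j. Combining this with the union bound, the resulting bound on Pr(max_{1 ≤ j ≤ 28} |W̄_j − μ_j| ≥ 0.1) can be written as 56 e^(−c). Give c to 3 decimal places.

12.800

Union bound over the 28 events: Pr(max_{1 ≤ j ≤ 28} |W̄_j − μ_j| ≥ 0.1) ≤ 28·2·exp(−2nε²) = 56 exp(−2·640·0.1²).
So c = 2·640·0.1² = 12.8000.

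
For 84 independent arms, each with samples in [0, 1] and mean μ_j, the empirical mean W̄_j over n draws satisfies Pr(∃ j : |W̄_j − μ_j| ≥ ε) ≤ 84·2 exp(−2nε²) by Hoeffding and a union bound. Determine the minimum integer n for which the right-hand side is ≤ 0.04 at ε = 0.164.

Need 2·84·exp(−2nε²) ≤ 0.04, i.e. exp(−2nε²) ≤ 0.04/168.
So 2nε² ≥ ln(168/0.04) = 8.342840.
Hence n ≥ 8.342840/(2·0.164²) = 155.094.
The smallest integer n is 156.

156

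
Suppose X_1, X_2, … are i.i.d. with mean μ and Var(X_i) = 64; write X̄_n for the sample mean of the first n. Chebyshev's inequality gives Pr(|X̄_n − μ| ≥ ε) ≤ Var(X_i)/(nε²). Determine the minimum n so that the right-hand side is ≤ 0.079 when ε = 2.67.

Require 64/(n·2.67²) ≤ 0.079, i.e. n ≥ 64/(0.079·2.67²) = 113.640.
The smallest integer n is 114.

114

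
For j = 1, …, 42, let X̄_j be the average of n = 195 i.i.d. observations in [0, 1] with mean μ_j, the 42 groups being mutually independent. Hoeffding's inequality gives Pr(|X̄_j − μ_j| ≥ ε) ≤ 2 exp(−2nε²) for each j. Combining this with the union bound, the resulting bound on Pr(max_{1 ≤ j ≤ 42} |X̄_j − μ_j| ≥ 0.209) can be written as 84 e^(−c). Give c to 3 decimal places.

Union bound over the 42 events: Pr(max_{1 ≤ j ≤ 42} |X̄_j − μ_j| ≥ 0.209) ≤ 42·2·exp(−2nε²) = 84 exp(−2·195·0.209²).
So c = 2·195·0.209² = 17.0356.

17.036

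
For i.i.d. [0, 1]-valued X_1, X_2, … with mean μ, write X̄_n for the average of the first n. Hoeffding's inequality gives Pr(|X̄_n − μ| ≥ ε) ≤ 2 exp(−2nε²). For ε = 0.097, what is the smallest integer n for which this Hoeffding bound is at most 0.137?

Require 2·exp(−2nε²) ≤ 0.137, i.e. 2nε² ≥ ln(2/0.137) = 2.680922.
So n ≥ 2.680922 / (2·0.097²) = 142.466.
The smallest integer n is 143.

143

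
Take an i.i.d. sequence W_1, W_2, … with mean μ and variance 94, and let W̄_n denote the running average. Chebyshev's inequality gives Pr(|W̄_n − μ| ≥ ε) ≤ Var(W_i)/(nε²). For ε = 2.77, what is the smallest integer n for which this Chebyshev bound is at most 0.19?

Require 94/(n·2.77²) ≤ 0.19, i.e. n ≥ 94/(0.19·2.77²) = 64.478.
The smallest integer n is 65.

65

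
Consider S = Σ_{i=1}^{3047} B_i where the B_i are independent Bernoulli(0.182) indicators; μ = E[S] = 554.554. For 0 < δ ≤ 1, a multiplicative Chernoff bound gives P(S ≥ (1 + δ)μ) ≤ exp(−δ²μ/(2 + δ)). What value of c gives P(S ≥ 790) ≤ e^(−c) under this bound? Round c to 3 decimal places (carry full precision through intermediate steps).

Write 790 = (1 + δ)μ, so δ = 790/554.554 − 1 = 0.4245682…
Then the exponent is δ²μ/(2 + δ) = (790 − μ)² / (μ·(2 + δ)) = 41.229150.

41.229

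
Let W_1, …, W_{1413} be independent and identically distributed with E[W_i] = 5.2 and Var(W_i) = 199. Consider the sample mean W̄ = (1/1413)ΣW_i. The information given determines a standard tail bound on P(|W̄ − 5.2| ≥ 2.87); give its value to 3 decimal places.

0.017

With mean and variance of each term known, Chebyshev's inequality bounds the deviation of the sum (or sample mean).
Var(W̄) = Var(W_i)/n = 199/1413 = 0.14084.
Chebyshev: P(|W̄ − 5.2| ≥ 2.87) ≤ Var(W̄)/(2.87)² = 199/(1413·2.87²) = 0.0171.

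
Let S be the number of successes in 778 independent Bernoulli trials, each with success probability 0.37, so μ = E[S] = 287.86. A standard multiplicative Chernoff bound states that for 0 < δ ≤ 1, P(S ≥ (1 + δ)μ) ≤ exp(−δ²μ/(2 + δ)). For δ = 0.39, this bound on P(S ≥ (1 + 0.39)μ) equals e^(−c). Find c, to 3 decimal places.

18.319

c = δ²μ/(2 + δ) = 0.39²·287.86/(2 + 0.39) = 18.3195.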